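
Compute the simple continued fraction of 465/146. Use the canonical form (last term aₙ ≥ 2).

465 = 3*146 + 27
146 = 5*27 + 11
27 = 2*11 + 5
11 = 2*5 + 1
5 = 5*1 + 0  (stop)
So 465/146 = [3; 5, 2, 2, 5].

[3; 5, 2, 2, 5]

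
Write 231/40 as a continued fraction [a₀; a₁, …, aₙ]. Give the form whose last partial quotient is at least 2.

[5; 1, 3, 2, 4]

231 = 5×40 + 31
40 = 1×31 + 9
31 = 3×9 + 4
9 = 2×4 + 1
4 = 4×1 + 0  (stop)
So 231/40 = [5; 1, 3, 2, 4].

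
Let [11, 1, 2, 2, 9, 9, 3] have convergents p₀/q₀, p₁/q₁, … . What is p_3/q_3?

Using pₖ = aₖpₖ₋₁ + pₖ₋₂, qₖ = aₖqₖ₋₁ + qₖ₋₂ (with p₋₁=1, p₋₂=0, q₋₁=0, q₋₂=1):
  k=0: a=11, p=11, q=1
  k=1: a=1, p=12, q=1
  k=2: a=2, p=35, q=3
  k=3: a=2, p=82, q=7

82/7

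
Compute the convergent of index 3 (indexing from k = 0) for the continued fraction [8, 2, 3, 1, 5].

Using pₖ = aₖpₖ₋₁ + pₖ₋₂, qₖ = aₖqₖ₋₁ + qₖ₋₂ (with p₋₁=1, p₋₂=0, q₋₁=0, q₋₂=1):
  k=0: a=8, p=8, q=1
  k=1: a=2, p=17, q=2
  k=2: a=3, p=59, q=7
  k=3: a=1, p=76, q=9

76/9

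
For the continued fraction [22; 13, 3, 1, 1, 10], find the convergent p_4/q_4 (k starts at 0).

2053/93

Using pₖ = aₖpₖ₋₁ + pₖ₋₂, qₖ = aₖqₖ₋₁ + qₖ₋₂ (with p₋₁=1, p₋₂=0, q₋₁=0, q₋₂=1):
  k=0: a=22, p=22, q=1
  k=1: a=13, p=287, q=13
  k=2: a=3, p=883, q=40
  k=3: a=1, p=1170, q=53
  k=4: a=1, p=2053, q=93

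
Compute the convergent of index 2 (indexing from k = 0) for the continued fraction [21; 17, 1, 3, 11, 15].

Using pₖ = aₖpₖ₋₁ + pₖ₋₂, qₖ = aₖqₖ₋₁ + qₖ₋₂ (with p₋₁=1, p₋₂=0, q₋₁=0, q₋₂=1):
  k=0: a=21, p=21, q=1
  k=1: a=17, p=358, q=17
  k=2: a=1, p=379, q=18

379/18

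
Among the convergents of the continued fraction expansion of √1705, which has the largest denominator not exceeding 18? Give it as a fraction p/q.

289/7

√1705 = [41; 3, 2, 3, 82, …] (period length 4).
Convergents:
  p_0/q_0 = 41/1
  p_1/q_1 = 124/3
  p_2/q_2 = 289/7
  p_3/q_3 = 991/24
q_2 = 7 ≤ 18 < 24 = q_3, so the answer is 289/7.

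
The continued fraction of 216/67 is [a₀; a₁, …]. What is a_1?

4

216 = 3·67 + 15   →  a_0 = 3
67 = 4·15 + 7   →  a_1 = 4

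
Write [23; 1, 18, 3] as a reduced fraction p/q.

Using pₖ = aₖpₖ₋₁ + pₖ₋₂ and qₖ = aₖqₖ₋₁ + qₖ₋₂:
  k=0: a=23, p=23, q=1
  k=1: a=1, p=24, q=1
  k=2: a=18, p=455, q=19
  k=3: a=3, p=1389, q=58

1389/58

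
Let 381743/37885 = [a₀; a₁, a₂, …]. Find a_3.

381743 = 10·37885 + 2893   →  a_0 = 10
37885 = 13·2893 + 276   →  a_1 = 13
2893 = 10·276 + 133   →  a_2 = 10
276 = 2·133 + 10   →  a_3 = 2

2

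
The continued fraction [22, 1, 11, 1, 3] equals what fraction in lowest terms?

Using pₖ = aₖpₖ₋₁ + pₖ₋₂ and qₖ = aₖqₖ₋₁ + qₖ₋₂:
  k=0: a=22, p=22, q=1
  k=1: a=1, p=23, q=1
  k=2: a=11, p=275, q=12
  k=3: a=1, p=298, q=13
  k=4: a=3, p=1169, q=51

1169/51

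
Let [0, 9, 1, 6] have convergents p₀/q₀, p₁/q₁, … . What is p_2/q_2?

Using pₖ = aₖpₖ₋₁ + pₖ₋₂, qₖ = aₖqₖ₋₁ + qₖ₋₂ (with p₋₁=1, p₋₂=0, q₋₁=0, q₋₂=1):
  k=0: a=0, p=0, q=1
  k=1: a=9, p=1, q=9
  k=2: a=1, p=1, q=10

1/10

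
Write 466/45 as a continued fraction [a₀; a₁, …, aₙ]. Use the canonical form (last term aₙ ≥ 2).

466 = 10·45 + 16
45 = 2·16 + 13
16 = 1·13 + 3
13 = 4·3 + 1
3 = 3·1 + 0  (stop)
So 466/45 = [10; 2, 1, 4, 3].

[10; 2, 1, 4, 3]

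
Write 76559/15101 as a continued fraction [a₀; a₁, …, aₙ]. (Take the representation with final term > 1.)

76559 = 5·15101 + 1054
15101 = 14·1054 + 345
1054 = 3·345 + 19
345 = 18·19 + 3
19 = 6·3 + 1
3 = 3·1 + 0  (stop)
So 76559/15101 = [5; 14, 3, 18, 6, 3].

[5; 14, 3, 18, 6, 3]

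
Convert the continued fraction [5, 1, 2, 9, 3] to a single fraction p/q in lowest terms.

Using pₖ = aₖpₖ₋₁ + pₖ₋₂ and qₖ = aₖqₖ₋₁ + qₖ₋₂:
  k=0: a=5, p=5, q=1
  k=1: a=1, p=6, q=1
  k=2: a=2, p=17, q=3
  k=3: a=9, p=159, q=28
  k=4: a=3, p=494, q=87

494/87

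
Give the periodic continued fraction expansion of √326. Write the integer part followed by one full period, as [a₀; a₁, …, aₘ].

a₀ = ⌊√326⌋ = 18.

[18; 18, 36]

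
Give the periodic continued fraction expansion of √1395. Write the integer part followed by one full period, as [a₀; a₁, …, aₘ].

[37; 2, 1, 6, 8, 6, 1, 2, 74]

a₀ = ⌊√1395⌋ = 37.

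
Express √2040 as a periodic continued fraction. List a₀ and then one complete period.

a₀ = ⌊√2040⌋ = 45.
With m₀=0, d₀=1 and mₖ₊₁ = dₖaₖ − mₖ, dₖ₊₁ = (n − mₖ₊₁²)/dₖ, aₖ₊₁ = ⌊(a₀+mₖ₊₁)/dₖ₊₁⌋:
  k=1: m=45, d=15, a=6
  k=2: m=45, d=1, a=90
d=1 and a=2a₀=90 at k=2, so the next step gives (m, d) = (45, 15) again — its k=1 value — and the period has length 2.

[45; 6, 90]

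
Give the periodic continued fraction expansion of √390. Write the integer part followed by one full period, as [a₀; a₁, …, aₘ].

[19; 1, 2, 1, 38]

a₀ = ⌊√390⌋ = 19.
With m₀=0, d₀=1 and mₖ₊₁ = dₖaₖ − mₖ, dₖ₊₁ = (n − mₖ₊₁²)/dₖ, aₖ₊₁ = ⌊(a₀+mₖ₊₁)/dₖ₊₁⌋:
  k=1: m=19, d=29, a=1
  k=2: m=10, d=10, a=2
  k=3: m=10, d=29, a=1
  k=4: m=19, d=1, a=38
d=1 and a=2a₀=38 at k=4, so the next step gives (m, d) = (19, 29) again — its k=1 value — and the period has length 4.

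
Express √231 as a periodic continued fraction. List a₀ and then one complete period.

[15; 5, 30]

a₀ = ⌊√231⌋ = 15.
With m₀=0, d₀=1 and mₖ₊₁ = dₖaₖ − mₖ, dₖ₊₁ = (n − mₖ₊₁²)/dₖ, aₖ₊₁ = ⌊(a₀+mₖ₊₁)/dₖ₊₁⌋:
  k=1: m=15, d=6, a=5
  k=2: m=15, d=1, a=30
d=1 and a=2a₀=30 at k=2, so the next step gives (m, d) = (15, 6) again — its k=1 value — and the period has length 2.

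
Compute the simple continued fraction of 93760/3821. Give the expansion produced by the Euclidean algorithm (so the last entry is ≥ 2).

[24; 1, 1, 6, 15, 3, 6]

93760 = 24*3821 + 2056
3821 = 1*2056 + 1765
2056 = 1*1765 + 291
1765 = 6*291 + 19
291 = 15*19 + 6
19 = 3*6 + 1
6 = 6*1 + 0  (stop)
So 93760/3821 = [24; 1, 1, 6, 15, 3, 6].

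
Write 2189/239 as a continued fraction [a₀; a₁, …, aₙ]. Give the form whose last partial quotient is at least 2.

2189 = 9×239 + 38
239 = 6×38 + 11
38 = 3×11 + 5
11 = 2×5 + 1
5 = 5×1 + 0  (stop)
So 2189/239 = [9; 6, 3, 2, 5].

[9; 6, 3, 2, 5]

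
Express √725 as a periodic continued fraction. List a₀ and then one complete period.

a₀ = ⌊√725⌋ = 26.
With m₀=0, d₀=1 and mₖ₊₁ = dₖaₖ − mₖ, dₖ₊₁ = (n − mₖ₊₁²)/dₖ, aₖ₊₁ = ⌊(a₀+mₖ₊₁)/dₖ₊₁⌋:
  k=1: m=26, d=49, a=1
  k=2: m=23, d=4, a=12
  k=3: m=25, d=25, a=2
  k=4: m=25, d=4, a=12
  k=5: m=23, d=49, a=1
  k=6: m=26, d=1, a=52
d=1 and a=2a₀=52 at k=6, so the next step gives (m, d) = (26, 49) again — its k=1 value — and the period has length 6.

[26; 1, 12, 2, 12, 1, 52]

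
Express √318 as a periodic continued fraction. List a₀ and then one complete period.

[17; 1, 4, 1, 34]

a₀ = ⌊√318⌋ = 17.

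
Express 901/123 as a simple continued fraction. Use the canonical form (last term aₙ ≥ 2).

901 = 7·123 + 40
123 = 3·40 + 3
40 = 13·3 + 1
3 = 3·1 + 0  (stop)
So 901/123 = [7; 3, 13, 3].

[7; 3, 13, 3]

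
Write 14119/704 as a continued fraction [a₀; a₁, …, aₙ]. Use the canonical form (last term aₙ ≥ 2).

14119 = 20*704 + 39
704 = 18*39 + 2
39 = 19*2 + 1
2 = 2*1 + 0  (stop)
So 14119/704 = [20; 18, 19, 2].

[20; 18, 19, 2]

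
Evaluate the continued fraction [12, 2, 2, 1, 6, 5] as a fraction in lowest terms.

3007/242

Fold from the inside: start with 5/1.
  6 + 1/5 = 31/5
  1 + 5/31 = 36/31
  2 + 31/36 = 103/36
  2 + 36/103 = 242/103
  12 + 103/242 = 3007/242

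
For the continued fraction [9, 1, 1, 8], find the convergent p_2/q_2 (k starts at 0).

19/2

Using pₖ = aₖpₖ₋₁ + pₖ₋₂, qₖ = aₖqₖ₋₁ + qₖ₋₂ (with p₋₁=1, p₋₂=0, q₋₁=0, q₋₂=1):
  k=0: a=9, p=9, q=1
  k=1: a=1, p=10, q=1
  k=2: a=1, p=19, q=2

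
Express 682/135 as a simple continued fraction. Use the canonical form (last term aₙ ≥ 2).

682 = 5*135 + 7
135 = 19*7 + 2
7 = 3*2 + 1
2 = 2*1 + 0  (stop)
So 682/135 = [5; 19, 3, 2].

[5; 19, 3, 2]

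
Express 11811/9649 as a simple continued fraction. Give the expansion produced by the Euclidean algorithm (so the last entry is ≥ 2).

11811 = 1·9649 + 2162
9649 = 4·2162 + 1001
2162 = 2·1001 + 160
1001 = 6·160 + 41
160 = 3·41 + 37
41 = 1·37 + 4
37 = 9·4 + 1
4 = 4·1 + 0  (stop)
So 11811/9649 = [1; 4, 2, 6, 3, 1, 9, 4].

[1; 4, 2, 6, 3, 1, 9, 4]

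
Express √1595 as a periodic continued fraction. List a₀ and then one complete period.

[39; 1, 14, 1, 78]

a₀ = ⌊√1595⌋ = 39.
With m₀=0, d₀=1 and mₖ₊₁ = dₖaₖ − mₖ, dₖ₊₁ = (n − mₖ₊₁²)/dₖ, aₖ₊₁ = ⌊(a₀+mₖ₊₁)/dₖ₊₁⌋:
  k=1: m=39, d=74, a=1
  k=2: m=35, d=5, a=14
  k=3: m=35, d=74, a=1
  k=4: m=39, d=1, a=78
d=1 and a=2a₀=78 at k=4, so the next step gives (m, d) = (39, 74) again — its k=1 value — and the period has length 4.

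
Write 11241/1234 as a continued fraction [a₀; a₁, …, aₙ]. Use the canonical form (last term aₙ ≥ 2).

[9; 9, 7, 9, 2]

11241 = 9*1234 + 135
1234 = 9*135 + 19
135 = 7*19 + 2
19 = 9*2 + 1
2 = 2*1 + 0  (stop)
So 11241/1234 = [9; 9, 7, 9, 2].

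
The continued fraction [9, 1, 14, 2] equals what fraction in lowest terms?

308/31

Using pₖ = aₖpₖ₋₁ + pₖ₋₂ and qₖ = aₖqₖ₋₁ + qₖ₋₂:
  k=0: a=9, p=9, q=1
  k=1: a=1, p=10, q=1
  k=2: a=14, p=149, q=15
  k=3: a=2, p=308, q=31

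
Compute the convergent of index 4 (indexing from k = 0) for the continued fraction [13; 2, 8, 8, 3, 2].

5806/431

Using pₖ = aₖpₖ₋₁ + pₖ₋₂, qₖ = aₖqₖ₋₁ + qₖ₋₂ (with p₋₁=1, p₋₂=0, q₋₁=0, q₋₂=1):
  k=0: a=13, p=13, q=1
  k=1: a=2, p=27, q=2
  k=2: a=8, p=229, q=17
  k=3: a=8, p=1859, q=138
  k=4: a=3, p=5806, q=431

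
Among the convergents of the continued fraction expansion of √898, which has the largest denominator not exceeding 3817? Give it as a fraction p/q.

√898 = [29; 1, 28, 1, 58, …] (period length 4).
Convergents:
  p_0/q_0 = 29/1
  p_1/q_1 = 30/1
  p_2/q_2 = 869/29
  p_3/q_3 = 899/30
  p_4/q_4 = 53011/1769
  p_5/q_5 = 53910/1799
  p_6/q_6 = 1562491/52141
q_5 = 1799 ≤ 3817 < 52141 = q_6, so the answer is 53910/1799.

53910/1799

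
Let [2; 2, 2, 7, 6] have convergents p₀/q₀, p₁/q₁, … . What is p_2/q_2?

Using pₖ = aₖpₖ₋₁ + pₖ₋₂, qₖ = aₖqₖ₋₁ + qₖ₋₂ (with p₋₁=1, p₋₂=0, q₋₁=0, q₋₂=1):
  k=0: a=2, p=2, q=1
  k=1: a=2, p=5, q=2
  k=2: a=2, p=12, q=5

12/5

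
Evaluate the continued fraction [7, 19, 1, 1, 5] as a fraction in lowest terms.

Using pₖ = aₖpₖ₋₁ + pₖ₋₂ and qₖ = aₖqₖ₋₁ + qₖ₋₂:
  k=0: a=7, p=7, q=1
  k=1: a=19, p=134, q=19
  k=2: a=1, p=141, q=20
  k=3: a=1, p=275, q=39
  k=4: a=5, p=1516, q=215

1516/215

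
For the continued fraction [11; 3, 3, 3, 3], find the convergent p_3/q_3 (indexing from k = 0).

373/33

Using pₖ = aₖpₖ₋₁ + pₖ₋₂, qₖ = aₖqₖ₋₁ + qₖ₋₂ (with p₋₁=1, p₋₂=0, q₋₁=0, q₋₂=1):
  k=0: a=11, p=11, q=1
  k=1: a=3, p=34, q=3
  k=2: a=3, p=113, q=10
  k=3: a=3, p=373, q=33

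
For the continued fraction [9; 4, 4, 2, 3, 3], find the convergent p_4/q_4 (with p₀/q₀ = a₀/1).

1210/131

Using pₖ = aₖpₖ₋₁ + pₖ₋₂, qₖ = aₖqₖ₋₁ + qₖ₋₂ (with p₋₁=1, p₋₂=0, q₋₁=0, q₋₂=1):
  k=0: a=9, p=9, q=1
  k=1: a=4, p=37, q=4
  k=2: a=4, p=157, q=17
  k=3: a=2, p=351, q=38
  k=4: a=3, p=1210, q=131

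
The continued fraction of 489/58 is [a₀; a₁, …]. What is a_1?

489 = 8·58 + 25   →  a_0 = 8
58 = 2·25 + 8   →  a_1 = 2

2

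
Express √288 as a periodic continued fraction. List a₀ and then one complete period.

[16; 1, 32]

a₀ = ⌊√288⌋ = 16.
With m₀=0, d₀=1 and mₖ₊₁ = dₖaₖ − mₖ, dₖ₊₁ = (n − mₖ₊₁²)/dₖ, aₖ₊₁ = ⌊(a₀+mₖ₊₁)/dₖ₊₁⌋:
  k=1: m=16, d=32, a=1
  k=2: m=16, d=1, a=32
d=1 and a=2a₀=32 at k=2, so the next step gives (m, d) = (16, 32) again — its k=1 value — and the period has length 2.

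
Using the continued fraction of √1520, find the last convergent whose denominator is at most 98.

3041/78

√1520 = [38; 1, 76, …] (period length 2).
Convergents:
  p_0/q_0 = 38/1
  p_1/q_1 = 39/1
  p_2/q_2 = 3002/77
  p_3/q_3 = 3041/78
  p_4/q_4 = 234118/6005
q_3 = 78 ≤ 98 < 6005 = q_4, so the answer is 3041/78.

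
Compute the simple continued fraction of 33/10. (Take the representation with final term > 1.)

33 = 3*10 + 3
10 = 3*3 + 1
3 = 3*1 + 0  (stop)
So 33/10 = [3; 3, 3].

[3; 3, 3]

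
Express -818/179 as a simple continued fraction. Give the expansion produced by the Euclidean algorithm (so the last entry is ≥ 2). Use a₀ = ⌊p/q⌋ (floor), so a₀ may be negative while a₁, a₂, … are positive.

-818 = -5×179 + 77
179 = 2×77 + 25
77 = 3×25 + 2
25 = 12×2 + 1
2 = 2×1 + 0  (stop)
So -818/179 = [-5; 2, 3, 12, 2].

[-5; 2, 3, 12, 2]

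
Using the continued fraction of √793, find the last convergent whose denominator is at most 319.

4393/156

√793 = [28; 6, 4, 6, 56, …] (period length 4).
Convergents:
  p_0/q_0 = 28/1
  p_1/q_1 = 169/6
  p_2/q_2 = 704/25
  p_3/q_3 = 4393/156
  p_4/q_4 = 246712/8761
q_3 = 156 ≤ 319 < 8761 = q_4, so the answer is 4393/156.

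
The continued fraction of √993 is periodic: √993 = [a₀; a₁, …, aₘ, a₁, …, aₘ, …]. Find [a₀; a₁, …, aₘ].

a₀ = ⌊√993⌋ = 31.
With m₀=0, d₀=1 and mₖ₊₁ = dₖaₖ − mₖ, dₖ₊₁ = (n − mₖ₊₁²)/dₖ, aₖ₊₁ = ⌊(a₀+mₖ₊₁)/dₖ₊₁⌋:
  k=1: m=31, d=32, a=1
  k=2: m=1, d=31, a=1
  k=3: m=30, d=3, a=20
  k=4: m=30, d=31, a=1
  k=5: m=1, d=32, a=1
  k=6: m=31, d=1, a=62
d=1 and a=2a₀=62 at k=6, so the next step gives (m, d) = (31, 32) again — its k=1 value — and the period has length 6.

[31; 1, 1, 20, 1, 1, 62]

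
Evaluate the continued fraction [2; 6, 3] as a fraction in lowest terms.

Using pₖ = aₖpₖ₋₁ + pₖ₋₂ and qₖ = aₖqₖ₋₁ + qₖ₋₂:
  k=0: a=2, p=2, q=1
  k=1: a=6, p=13, q=6
  k=2: a=3, p=41, q=19

41/19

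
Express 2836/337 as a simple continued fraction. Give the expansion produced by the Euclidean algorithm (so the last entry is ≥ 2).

2836 = 8×337 + 140
337 = 2×140 + 57
140 = 2×57 + 26
57 = 2×26 + 5
26 = 5×5 + 1
5 = 5×1 + 0  (stop)
So 2836/337 = [8; 2, 2, 2, 5, 5].

[8; 2, 2, 2, 5, 5]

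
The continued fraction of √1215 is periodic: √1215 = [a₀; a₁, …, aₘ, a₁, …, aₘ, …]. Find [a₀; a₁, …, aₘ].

a₀ = ⌊√1215⌋ = 34.

[34; 1, 5, 1, 68]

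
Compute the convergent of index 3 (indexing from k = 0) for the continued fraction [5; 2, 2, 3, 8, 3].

Using pₖ = aₖpₖ₋₁ + pₖ₋₂, qₖ = aₖqₖ₋₁ + qₖ₋₂ (with p₋₁=1, p₋₂=0, q₋₁=0, q₋₂=1):
  k=0: a=5, p=5, q=1
  k=1: a=2, p=11, q=2
  k=2: a=2, p=27, q=5
  k=3: a=3, p=92, q=17

92/17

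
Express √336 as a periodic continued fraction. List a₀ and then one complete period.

a₀ = ⌊√336⌋ = 18.

[18; 3, 36]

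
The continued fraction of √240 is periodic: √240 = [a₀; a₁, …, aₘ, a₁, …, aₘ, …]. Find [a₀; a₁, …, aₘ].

a₀ = ⌊√240⌋ = 15.
With m₀=0, d₀=1 and mₖ₊₁ = dₖaₖ − mₖ, dₖ₊₁ = (n − mₖ₊₁²)/dₖ, aₖ₊₁ = ⌊(a₀+mₖ₊₁)/dₖ₊₁⌋:
  k=1: m=15, d=15, a=2
  k=2: m=15, d=1, a=30
d=1 and a=2a₀=30 at k=2, so the next step gives (m, d) = (15, 15) again — its k=1 value — and the period has length 2.

[15; 2, 30]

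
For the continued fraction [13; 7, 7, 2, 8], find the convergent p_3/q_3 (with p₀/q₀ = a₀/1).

Using pₖ = aₖpₖ₋₁ + pₖ₋₂, qₖ = aₖqₖ₋₁ + qₖ₋₂ (with p₋₁=1, p₋₂=0, q₋₁=0, q₋₂=1):
  k=0: a=13, p=13, q=1
  k=1: a=7, p=92, q=7
  k=2: a=7, p=657, q=50
  k=3: a=2, p=1406, q=107

1406/107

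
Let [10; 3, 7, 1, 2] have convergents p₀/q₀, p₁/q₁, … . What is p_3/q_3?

Using pₖ = aₖpₖ₋₁ + pₖ₋₂, qₖ = aₖqₖ₋₁ + qₖ₋₂ (with p₋₁=1, p₋₂=0, q₋₁=0, q₋₂=1):
  k=0: a=10, p=10, q=1
  k=1: a=3, p=31, q=3
  k=2: a=7, p=227, q=22
  k=3: a=1, p=258, q=25

258/25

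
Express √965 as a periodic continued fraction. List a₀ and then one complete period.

a₀ = ⌊√965⌋ = 31.
With m₀=0, d₀=1 and mₖ₊₁ = dₖaₖ − mₖ, dₖ₊₁ = (n − mₖ₊₁²)/dₖ, aₖ₊₁ = ⌊(a₀+mₖ₊₁)/dₖ₊₁⌋:
  k=1: m=31, d=4, a=15
  k=2: m=29, d=31, a=1
  k=3: m=2, d=31, a=1
  k=4: m=29, d=4, a=15
  k=5: m=31, d=1, a=62
d=1 and a=2a₀=62 at k=5, so the next step gives (m, d) = (31, 4) again — its k=1 value — and the period has length 5.

[31; 15, 1, 1, 15, 62]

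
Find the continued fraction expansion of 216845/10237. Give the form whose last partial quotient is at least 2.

[21; 5, 2, 12, 8, 4, 2]

216845 = 21×10237 + 1868
10237 = 5×1868 + 897
1868 = 2×897 + 74
897 = 12×74 + 9
74 = 8×9 + 2
9 = 4×2 + 1
2 = 2×1 + 0  (stop)
So 216845/10237 = [21; 5, 2, 12, 8, 4, 2].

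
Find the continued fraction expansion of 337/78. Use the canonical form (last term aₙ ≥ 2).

337 = 4*78 + 25
78 = 3*25 + 3
25 = 8*3 + 1
3 = 3*1 + 0  (stop)
So 337/78 = [4; 3, 8, 3].

[4; 3, 8, 3]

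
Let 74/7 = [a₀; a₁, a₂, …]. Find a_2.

74 = 10·7 + 4   →  a_0 = 10
7 = 1·4 + 3   →  a_1 = 1
4 = 1·3 + 1   →  a_2 = 1

1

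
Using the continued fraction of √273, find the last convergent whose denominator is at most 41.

380/23

√273 = [16; 1, 1, 10, 1, 1, 32, …] (period length 6).
Convergents:
  p_0/q_0 = 16/1
  p_1/q_1 = 17/1
  p_2/q_2 = 33/2
  p_3/q_3 = 347/21
  p_4/q_4 = 380/23
  p_5/q_5 = 727/44
q_4 = 23 ≤ 41 < 44 = q_5, so the answer is 380/23.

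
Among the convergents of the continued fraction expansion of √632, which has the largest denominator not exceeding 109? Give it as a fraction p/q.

1081/43

√632 = [25; 7, 6, 7, 50, …] (period length 4).
Convergents:
  p_0/q_0 = 25/1
  p_1/q_1 = 176/7
  p_2/q_2 = 1081/43
  p_3/q_3 = 7743/308
q_2 = 43 ≤ 109 < 308 = q_3, so the answer is 1081/43.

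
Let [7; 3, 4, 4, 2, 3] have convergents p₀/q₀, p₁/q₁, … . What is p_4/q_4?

Using pₖ = aₖpₖ₋₁ + pₖ₋₂, qₖ = aₖqₖ₋₁ + qₖ₋₂ (with p₋₁=1, p₋₂=0, q₋₁=0, q₋₂=1):
  k=0: a=7, p=7, q=1
  k=1: a=3, p=22, q=3
  k=2: a=4, p=95, q=13
  k=3: a=4, p=402, q=55
  k=4: a=2, p=899, q=123

899/123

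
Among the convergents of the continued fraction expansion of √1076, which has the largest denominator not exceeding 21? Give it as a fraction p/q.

√1076 = [32; 1, 4, 16, 4, 1, 64, …] (period length 6).
Convergents:
  p_0/q_0 = 32/1
  p_1/q_1 = 33/1
  p_2/q_2 = 164/5
  p_3/q_3 = 2657/81
q_2 = 5 ≤ 21 < 81 = q_3, so the answer is 164/5.

164/5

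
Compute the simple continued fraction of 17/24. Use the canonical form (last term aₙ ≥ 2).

[0; 1, 2, 2, 3]

17 = 0*24 + 17
24 = 1*17 + 7
17 = 2*7 + 3
7 = 2*3 + 1
3 = 3*1 + 0  (stop)
So 17/24 = [0; 1, 2, 2, 3].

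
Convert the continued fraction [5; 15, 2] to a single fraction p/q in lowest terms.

157/31

Using pₖ = aₖpₖ₋₁ + pₖ₋₂ and qₖ = aₖqₖ₋₁ + qₖ₋₂:
  k=0: a=5, p=5, q=1
  k=1: a=15, p=76, q=15
  k=2: a=2, p=157, q=31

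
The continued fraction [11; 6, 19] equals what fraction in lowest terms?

Using pₖ = aₖpₖ₋₁ + pₖ₋₂ and qₖ = aₖqₖ₋₁ + qₖ₋₂:
  k=0: a=11, p=11, q=1
  k=1: a=6, p=67, q=6
  k=2: a=19, p=1284, q=115

1284/115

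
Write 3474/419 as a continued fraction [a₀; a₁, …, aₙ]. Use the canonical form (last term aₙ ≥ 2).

[8; 3, 2, 3, 3, 5]

3474 = 8*419 + 122
419 = 3*122 + 53
122 = 2*53 + 16
53 = 3*16 + 5
16 = 3*5 + 1
5 = 5*1 + 0  (stop)
So 3474/419 = [8; 3, 2, 3, 3, 5].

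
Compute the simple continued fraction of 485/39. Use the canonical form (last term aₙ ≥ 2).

485 = 12·39 + 17
39 = 2·17 + 5
17 = 3·5 + 2
5 = 2·2 + 1
2 = 2·1 + 0  (stop)
So 485/39 = [12; 2, 3, 2, 2].

[12; 2, 3, 2, 2]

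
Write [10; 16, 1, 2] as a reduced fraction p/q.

503/50

Using pₖ = aₖpₖ₋₁ + pₖ₋₂ and qₖ = aₖqₖ₋₁ + qₖ₋₂:
  k=0: a=10, p=10, q=1
  k=1: a=16, p=161, q=16
  k=2: a=1, p=171, q=17
  k=3: a=2, p=503, q=50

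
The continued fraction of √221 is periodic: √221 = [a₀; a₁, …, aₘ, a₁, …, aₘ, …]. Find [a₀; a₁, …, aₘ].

[14; 1, 6, 2, 6, 1, 28]

a₀ = ⌊√221⌋ = 14.
With m₀=0, d₀=1 and mₖ₊₁ = dₖaₖ − mₖ, dₖ₊₁ = (n − mₖ₊₁²)/dₖ, aₖ₊₁ = ⌊(a₀+mₖ₊₁)/dₖ₊₁⌋:
  k=1: m=14, d=25, a=1
  k=2: m=11, d=4, a=6
  k=3: m=13, d=13, a=2
  k=4: m=13, d=4, a=6
  k=5: m=11, d=25, a=1
  k=6: m=14, d=1, a=28
d=1 and a=2a₀=28 at k=6, so the next step gives (m, d) = (14, 25) again — its k=1 value — and the period has length 6.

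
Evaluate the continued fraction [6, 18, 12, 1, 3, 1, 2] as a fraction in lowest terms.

19595/3236

Fold from the inside: start with 2/1.
  1 + 1/2 = 3/2
  3 + 2/3 = 11/3
  1 + 3/11 = 14/11
  12 + 11/14 = 179/14
  18 + 14/179 = 3236/179
  6 + 179/3236 = 19595/3236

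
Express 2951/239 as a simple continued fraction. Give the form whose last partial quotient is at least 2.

[12; 2, 1, 7, 3, 3]

2951 = 12*239 + 83
239 = 2*83 + 73
83 = 1*73 + 10
73 = 7*10 + 3
10 = 3*3 + 1
3 = 3*1 + 0  (stop)
So 2951/239 = [12; 2, 1, 7, 3, 3].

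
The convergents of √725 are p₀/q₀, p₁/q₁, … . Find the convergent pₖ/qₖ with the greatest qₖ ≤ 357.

9074/337

√725 = [26; 1, 12, 2, 12, 1, 52, …] (period length 6).
Convergents:
  p_0/q_0 = 26/1
  p_1/q_1 = 27/1
  p_2/q_2 = 350/13
  p_3/q_3 = 727/27
  p_4/q_4 = 9074/337
  p_5/q_5 = 9801/364
q_4 = 337 ≤ 357 < 364 = q_5, so the answer is 9074/337.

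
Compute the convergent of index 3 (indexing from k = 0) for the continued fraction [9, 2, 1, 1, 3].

Using pₖ = aₖpₖ₋₁ + pₖ₋₂, qₖ = aₖqₖ₋₁ + qₖ₋₂ (with p₋₁=1, p₋₂=0, q₋₁=0, q₋₂=1):
  k=0: a=9, p=9, q=1
  k=1: a=2, p=19, q=2
  k=2: a=1, p=28, q=3
  k=3: a=1, p=47, q=5

47/5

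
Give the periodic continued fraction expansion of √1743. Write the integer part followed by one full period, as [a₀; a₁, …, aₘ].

a₀ = ⌊√1743⌋ = 41.
With m₀=0, d₀=1 and mₖ₊₁ = dₖaₖ − mₖ, dₖ₊₁ = (n − mₖ₊₁²)/dₖ, aₖ₊₁ = ⌊(a₀+mₖ₊₁)/dₖ₊₁⌋:
  k=1: m=41, d=62, a=1
  k=2: m=21, d=21, a=2
  k=3: m=21, d=62, a=1
  k=4: m=41, d=1, a=82
d=1 and a=2a₀=82 at k=4, so the next step gives (m, d) = (41, 62) again — its k=1 value — and the period has length 4.

[41; 1, 2, 1, 82]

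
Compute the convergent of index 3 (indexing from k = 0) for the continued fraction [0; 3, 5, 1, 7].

Using pₖ = aₖpₖ₋₁ + pₖ₋₂, qₖ = aₖqₖ₋₁ + qₖ₋₂ (with p₋₁=1, p₋₂=0, q₋₁=0, q₋₂=1):
  k=0: a=0, p=0, q=1
  k=1: a=3, p=1, q=3
  k=2: a=5, p=5, q=16
  k=3: a=1, p=6, q=19

6/19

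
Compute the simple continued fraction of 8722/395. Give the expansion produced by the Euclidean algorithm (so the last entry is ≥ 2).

[22; 12, 2, 1, 10]

8722 = 22·395 + 32
395 = 12·32 + 11
32 = 2·11 + 10
11 = 1·10 + 1
10 = 10·1 + 0  (stop)
So 8722/395 = [22; 12, 2, 1, 10].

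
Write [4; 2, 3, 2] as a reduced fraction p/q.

Using pₖ = aₖpₖ₋₁ + pₖ₋₂ and qₖ = aₖqₖ₋₁ + qₖ₋₂:
  k=0: a=4, p=4, q=1
  k=1: a=2, p=9, q=2
  k=2: a=3, p=31, q=7
  k=3: a=2, p=71, q=16

71/16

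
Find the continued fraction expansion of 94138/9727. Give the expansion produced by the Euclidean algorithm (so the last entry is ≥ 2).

[9; 1, 2, 9, 2, 6, 8, 3]

94138 = 9*9727 + 6595
9727 = 1*6595 + 3132
6595 = 2*3132 + 331
3132 = 9*331 + 153
331 = 2*153 + 25
153 = 6*25 + 3
25 = 8*3 + 1
3 = 3*1 + 0  (stop)
So 94138/9727 = [9; 1, 2, 9, 2, 6, 8, 3].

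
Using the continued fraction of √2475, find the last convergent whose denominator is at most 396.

19651/395

√2475 = [49; 1, 2, 1, 98, …] (period length 4).
Convergents:
  p_0/q_0 = 49/1
  p_1/q_1 = 50/1
  p_2/q_2 = 149/3
  p_3/q_3 = 199/4
  p_4/q_4 = 19651/395
  p_5/q_5 = 19850/399
q_4 = 395 ≤ 396 < 399 = q_5, so the answer is 19651/395.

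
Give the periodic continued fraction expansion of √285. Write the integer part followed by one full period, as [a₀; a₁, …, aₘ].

[16; 1, 7, 2, 7, 1, 32]

a₀ = ⌊√285⌋ = 16.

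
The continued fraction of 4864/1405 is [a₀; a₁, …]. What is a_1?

4864 = 3·1405 + 649   →  a_0 = 3
1405 = 2·649 + 107   →  a_1 = 2

2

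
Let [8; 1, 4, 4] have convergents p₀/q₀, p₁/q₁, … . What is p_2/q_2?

44/5

Using pₖ = aₖpₖ₋₁ + pₖ₋₂, qₖ = aₖqₖ₋₁ + qₖ₋₂ (with p₋₁=1, p₋₂=0, q₋₁=0, q₋₂=1):
  k=0: a=8, p=8, q=1
  k=1: a=1, p=9, q=1
  k=2: a=4, p=44, q=5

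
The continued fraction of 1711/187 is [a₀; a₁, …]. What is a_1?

1711 = 9·187 + 28   →  a_0 = 9
187 = 6·28 + 19   →  a_1 = 6

6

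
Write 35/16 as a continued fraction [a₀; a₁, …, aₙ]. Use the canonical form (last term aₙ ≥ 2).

[2; 5, 3]

35 = 2*16 + 3
16 = 5*3 + 1
3 = 3*1 + 0  (stop)
So 35/16 = [2; 5, 3].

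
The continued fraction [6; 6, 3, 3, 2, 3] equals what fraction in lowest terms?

Fold from the inside: start with 3/1.
  2 + 1/3 = 7/3
  3 + 3/7 = 24/7
  3 + 7/24 = 79/24
  6 + 24/79 = 498/79
  6 + 79/498 = 3067/498

3067/498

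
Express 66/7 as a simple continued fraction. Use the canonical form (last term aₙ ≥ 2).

66 = 9×7 + 3
7 = 2×3 + 1
3 = 3×1 + 0  (stop)
So 66/7 = [9; 2, 3].

[9; 2, 3]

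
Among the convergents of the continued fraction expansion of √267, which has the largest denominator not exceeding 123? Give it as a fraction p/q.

√267 = [16; 2, 1, 15, 1, 2, 32, …] (period length 6).
Convergents:
  p_0/q_0 = 16/1
  p_1/q_1 = 33/2
  p_2/q_2 = 49/3
  p_3/q_3 = 768/47
  p_4/q_4 = 817/50
  p_5/q_5 = 2402/147
q_4 = 50 ≤ 123 < 147 = q_5, so the answer is 817/50.

817/50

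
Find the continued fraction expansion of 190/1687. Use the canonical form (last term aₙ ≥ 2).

[0; 8, 1, 7, 3, 1, 5]

190 = 0*1687 + 190
1687 = 8*190 + 167
190 = 1*167 + 23
167 = 7*23 + 6
23 = 3*6 + 5
6 = 1*5 + 1
5 = 5*1 + 0  (stop)
So 190/1687 = [0; 8, 1, 7, 3, 1, 5].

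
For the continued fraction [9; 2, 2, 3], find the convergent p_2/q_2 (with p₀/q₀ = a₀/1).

47/5

Using pₖ = aₖpₖ₋₁ + pₖ₋₂, qₖ = aₖqₖ₋₁ + qₖ₋₂ (with p₋₁=1, p₋₂=0, q₋₁=0, q₋₂=1):
  k=0: a=9, p=9, q=1
  k=1: a=2, p=19, q=2
  k=2: a=2, p=47, q=5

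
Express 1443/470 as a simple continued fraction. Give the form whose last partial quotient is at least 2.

1443 = 3*470 + 33
470 = 14*33 + 8
33 = 4*8 + 1
8 = 8*1 + 0  (stop)
So 1443/470 = [3; 14, 4, 8].

[3; 14, 4, 8]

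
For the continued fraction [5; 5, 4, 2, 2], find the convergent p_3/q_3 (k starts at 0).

Using pₖ = aₖpₖ₋₁ + pₖ₋₂, qₖ = aₖqₖ₋₁ + qₖ₋₂ (with p₋₁=1, p₋₂=0, q₋₁=0, q₋₂=1):
  k=0: a=5, p=5, q=1
  k=1: a=5, p=26, q=5
  k=2: a=4, p=109, q=21
  k=3: a=2, p=244, q=47

244/47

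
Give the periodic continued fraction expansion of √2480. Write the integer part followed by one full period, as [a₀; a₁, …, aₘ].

[49; 1, 3, 1, 98]

a₀ = ⌊√2480⌋ = 49.
With m₀=0, d₀=1 and mₖ₊₁ = dₖaₖ − mₖ, dₖ₊₁ = (n − mₖ₊₁²)/dₖ, aₖ₊₁ = ⌊(a₀+mₖ₊₁)/dₖ₊₁⌋:
  k=1: m=49, d=79, a=1
  k=2: m=30, d=20, a=3
  k=3: m=30, d=79, a=1
  k=4: m=49, d=1, a=98
d=1 and a=2a₀=98 at k=4, so the next step gives (m, d) = (49, 79) again — its k=1 value — and the period has length 4.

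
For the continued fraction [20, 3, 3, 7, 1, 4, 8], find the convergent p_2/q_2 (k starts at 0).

Using pₖ = aₖpₖ₋₁ + pₖ₋₂, qₖ = aₖqₖ₋₁ + qₖ₋₂ (with p₋₁=1, p₋₂=0, q₋₁=0, q₋₂=1):
  k=0: a=20, p=20, q=1
  k=1: a=3, p=61, q=3
  k=2: a=3, p=203, q=10

203/10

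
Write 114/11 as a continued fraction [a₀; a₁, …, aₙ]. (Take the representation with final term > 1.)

114 = 10·11 + 4
11 = 2·4 + 3
4 = 1·3 + 1
3 = 3·1 + 0  (stop)
So 114/11 = [10; 2, 1, 3].

[10; 2, 1, 3]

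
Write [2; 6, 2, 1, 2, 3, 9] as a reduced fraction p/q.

Using pₖ = aₖpₖ₋₁ + pₖ₋₂ and qₖ = aₖqₖ₋₁ + qₖ₋₂:
  k=0: a=2, p=2, q=1
  k=1: a=6, p=13, q=6
  k=2: a=2, p=28, q=13
  k=3: a=1, p=41, q=19
  k=4: a=2, p=110, q=51
  k=5: a=3, p=371, q=172
  k=6: a=9, p=3449, q=1599

3449/1599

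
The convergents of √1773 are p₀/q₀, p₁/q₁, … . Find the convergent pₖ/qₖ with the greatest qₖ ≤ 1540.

√1773 = [42; 9, 2, 1, 8, 1, 2, 9, 84, …] (period length 8).
Convergents:
  p_0/q_0 = 42/1
  p_1/q_1 = 379/9
  p_2/q_2 = 800/19
  p_3/q_3 = 1179/28
  p_4/q_4 = 10232/243
  p_5/q_5 = 11411/271
  p_6/q_6 = 33054/785
  p_7/q_7 = 308897/7336
q_6 = 785 ≤ 1540 < 7336 = q_7, so the answer is 33054/785.

33054/785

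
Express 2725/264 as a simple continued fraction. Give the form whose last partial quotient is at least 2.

2725 = 10*264 + 85
264 = 3*85 + 9
85 = 9*9 + 4
9 = 2*4 + 1
4 = 4*1 + 0  (stop)
So 2725/264 = [10; 3, 9, 2, 4].

[10; 3, 9, 2, 4]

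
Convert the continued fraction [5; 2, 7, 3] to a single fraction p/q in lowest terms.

257/47

Fold from the inside: start with 3/1.
  7 + 1/3 = 22/3
  2 + 3/22 = 47/22
  5 + 22/47 = 257/47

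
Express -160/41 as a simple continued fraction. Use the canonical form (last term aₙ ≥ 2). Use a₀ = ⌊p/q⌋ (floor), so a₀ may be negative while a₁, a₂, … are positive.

[-4; 10, 4]

-160 = -4·41 + 4
41 = 10·4 + 1
4 = 4·1 + 0  (stop)
So -160/41 = [-4; 10, 4].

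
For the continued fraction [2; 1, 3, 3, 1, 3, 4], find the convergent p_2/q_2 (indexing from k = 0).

11/4

Using pₖ = aₖpₖ₋₁ + pₖ₋₂, qₖ = aₖqₖ₋₁ + qₖ₋₂ (with p₋₁=1, p₋₂=0, q₋₁=0, q₋₂=1):
  k=0: a=2, p=2, q=1
  k=1: a=1, p=3, q=1
  k=2: a=3, p=11, q=4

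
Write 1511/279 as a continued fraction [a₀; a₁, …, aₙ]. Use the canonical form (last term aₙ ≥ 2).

[5; 2, 2, 2, 7, 3]

1511 = 5×279 + 116
279 = 2×116 + 47
116 = 2×47 + 22
47 = 2×22 + 3
22 = 7×3 + 1
3 = 3×1 + 0  (stop)
So 1511/279 = [5; 2, 2, 2, 7, 3].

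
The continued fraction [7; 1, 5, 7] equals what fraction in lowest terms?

337/43

Fold from the inside: start with 7/1.
  5 + 1/7 = 36/7
  1 + 7/36 = 43/36
  7 + 36/43 = 337/43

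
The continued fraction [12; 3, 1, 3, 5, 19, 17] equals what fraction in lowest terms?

Using pₖ = aₖpₖ₋₁ + pₖ₋₂ and qₖ = aₖqₖ₋₁ + qₖ₋₂:
  k=0: a=12, p=12, q=1
  k=1: a=3, p=37, q=3
  k=2: a=1, p=49, q=4
  k=3: a=3, p=184, q=15
  k=4: a=5, p=969, q=79
  k=5: a=19, p=18595, q=1516
  k=6: a=17, p=317084, q=25851

317084/25851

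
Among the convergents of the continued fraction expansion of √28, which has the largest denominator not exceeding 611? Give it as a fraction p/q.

√28 = [5; 3, 2, 3, 10, …] (period length 4).
Convergents:
  p_0/q_0 = 5/1
  p_1/q_1 = 16/3
  p_2/q_2 = 37/7
  p_3/q_3 = 127/24
  p_4/q_4 = 1307/247
  p_5/q_5 = 4048/765
q_4 = 247 ≤ 611 < 765 = q_5, so the answer is 1307/247.

1307/247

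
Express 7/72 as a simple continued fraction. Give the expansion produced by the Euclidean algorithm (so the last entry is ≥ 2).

[0; 10, 3, 2]

7 = 0×72 + 7
72 = 10×7 + 2
7 = 3×2 + 1
2 = 2×1 + 0  (stop)
So 7/72 = [0; 10, 3, 2].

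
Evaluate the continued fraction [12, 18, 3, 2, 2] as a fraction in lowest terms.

Fold from the inside: start with 2/1.
  2 + 1/2 = 5/2
  3 + 2/5 = 17/5
  18 + 5/17 = 311/17
  12 + 17/311 = 3749/311

3749/311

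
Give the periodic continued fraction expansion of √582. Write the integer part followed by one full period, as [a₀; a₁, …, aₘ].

[24; 8, 48]

a₀ = ⌊√582⌋ = 24.
With m₀=0, d₀=1 and mₖ₊₁ = dₖaₖ − mₖ, dₖ₊₁ = (n − mₖ₊₁²)/dₖ, aₖ₊₁ = ⌊(a₀+mₖ₊₁)/dₖ₊₁⌋:
  k=1: m=24, d=6, a=8
  k=2: m=24, d=1, a=48
d=1 and a=2a₀=48 at k=2, so the next step gives (m, d) = (24, 6) again — its k=1 value — and the period has length 2.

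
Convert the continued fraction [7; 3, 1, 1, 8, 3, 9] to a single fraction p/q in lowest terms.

Using pₖ = aₖpₖ₋₁ + pₖ₋₂ and qₖ = aₖqₖ₋₁ + qₖ₋₂:
  k=0: a=7, p=7, q=1
  k=1: a=3, p=22, q=3
  k=2: a=1, p=29, q=4
  k=3: a=1, p=51, q=7
  k=4: a=8, p=437, q=60
  k=5: a=3, p=1362, q=187
  k=6: a=9, p=12695, q=1743

12695/1743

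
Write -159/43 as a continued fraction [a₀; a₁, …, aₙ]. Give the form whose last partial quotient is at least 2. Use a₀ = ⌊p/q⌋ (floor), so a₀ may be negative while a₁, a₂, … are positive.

-159 = -4*43 + 13
43 = 3*13 + 4
13 = 3*4 + 1
4 = 4*1 + 0  (stop)
So -159/43 = [-4; 3, 3, 4].

[-4; 3, 3, 4]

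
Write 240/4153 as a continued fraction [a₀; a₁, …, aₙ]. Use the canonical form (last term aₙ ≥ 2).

[0; 17, 3, 3, 2, 10]

240 = 0*4153 + 240
4153 = 17*240 + 73
240 = 3*73 + 21
73 = 3*21 + 10
21 = 2*10 + 1
10 = 10*1 + 0  (stop)
So 240/4153 = [0; 17, 3, 3, 2, 10].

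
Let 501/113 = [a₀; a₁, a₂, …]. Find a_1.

501 = 4·113 + 49   →  a_0 = 4
113 = 2·49 + 15   →  a_1 = 2

2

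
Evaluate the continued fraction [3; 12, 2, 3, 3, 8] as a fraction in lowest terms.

7316/2375

Fold from the inside: start with 8/1.
  3 + 1/8 = 25/8
  3 + 8/25 = 83/25
  2 + 25/83 = 191/83
  12 + 83/191 = 2375/191
  3 + 191/2375 = 7316/2375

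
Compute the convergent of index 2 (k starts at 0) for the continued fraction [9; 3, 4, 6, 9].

121/13

Using pₖ = aₖpₖ₋₁ + pₖ₋₂, qₖ = aₖqₖ₋₁ + qₖ₋₂ (with p₋₁=1, p₋₂=0, q₋₁=0, q₋₂=1):
  k=0: a=9, p=9, q=1
  k=1: a=3, p=28, q=3
  k=2: a=4, p=121, q=13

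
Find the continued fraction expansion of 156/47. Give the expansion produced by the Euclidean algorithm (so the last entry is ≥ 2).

156 = 3·47 + 15
47 = 3·15 + 2
15 = 7·2 + 1
2 = 2·1 + 0  (stop)
So 156/47 = [3; 3, 7, 2].

[3; 3, 7, 2]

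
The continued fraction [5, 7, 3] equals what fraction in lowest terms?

Using pₖ = aₖpₖ₋₁ + pₖ₋₂ and qₖ = aₖqₖ₋₁ + qₖ₋₂:
  k=0: a=5, p=5, q=1
  k=1: a=7, p=36, q=7
  k=2: a=3, p=113, q=22

113/22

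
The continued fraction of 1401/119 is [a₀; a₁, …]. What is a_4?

1401 = 11·119 + 92   →  a_0 = 11
119 = 1·92 + 27   →  a_1 = 1
92 = 3·27 + 11   →  a_2 = 3
27 = 2·11 + 5   →  a_3 = 2
11 = 2·5 + 1   →  a_4 = 2

2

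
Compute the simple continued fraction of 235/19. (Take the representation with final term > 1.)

235 = 12·19 + 7
19 = 2·7 + 5
7 = 1·5 + 2
5 = 2·2 + 1
2 = 2·1 + 0  (stop)
So 235/19 = [12; 2, 1, 2, 2].

[12; 2, 1, 2, 2]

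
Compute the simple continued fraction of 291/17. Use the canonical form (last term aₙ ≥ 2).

291 = 17·17 + 2
17 = 8·2 + 1
2 = 2·1 + 0  (stop)
So 291/17 = [17; 8, 2].

[17; 8, 2]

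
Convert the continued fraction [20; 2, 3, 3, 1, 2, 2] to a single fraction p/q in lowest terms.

Fold from the inside: start with 2/1.
  2 + 1/2 = 5/2
  1 + 2/5 = 7/5
  3 + 5/7 = 26/7
  3 + 7/26 = 85/26
  2 + 26/85 = 196/85
  20 + 85/196 = 4005/196

4005/196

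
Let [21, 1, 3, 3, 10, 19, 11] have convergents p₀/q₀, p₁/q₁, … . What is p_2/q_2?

Using pₖ = aₖpₖ₋₁ + pₖ₋₂, qₖ = aₖqₖ₋₁ + qₖ₋₂ (with p₋₁=1, p₋₂=0, q₋₁=0, q₋₂=1):
  k=0: a=21, p=21, q=1
  k=1: a=1, p=22, q=1
  k=2: a=3, p=87, q=4

87/4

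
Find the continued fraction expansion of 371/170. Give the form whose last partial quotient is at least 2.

371 = 2×170 + 31
170 = 5×31 + 15
31 = 2×15 + 1
15 = 15×1 + 0  (stop)
So 371/170 = [2; 5, 2, 15].

[2; 5, 2, 15]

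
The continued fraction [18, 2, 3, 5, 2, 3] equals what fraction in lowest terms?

5161/280

Using pₖ = aₖpₖ₋₁ + pₖ₋₂ and qₖ = aₖqₖ₋₁ + qₖ₋₂:
  k=0: a=18, p=18, q=1
  k=1: a=2, p=37, q=2
  k=2: a=3, p=129, q=7
  k=3: a=5, p=682, q=37
  k=4: a=2, p=1493, q=81
  k=5: a=3, p=5161, q=280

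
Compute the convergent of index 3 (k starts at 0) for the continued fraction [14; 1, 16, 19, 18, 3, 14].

Using pₖ = aₖpₖ₋₁ + pₖ₋₂, qₖ = aₖqₖ₋₁ + qₖ₋₂ (with p₋₁=1, p₋₂=0, q₋₁=0, q₋₂=1):
  k=0: a=14, p=14, q=1
  k=1: a=1, p=15, q=1
  k=2: a=16, p=254, q=17
  k=3: a=19, p=4841, q=324

4841/324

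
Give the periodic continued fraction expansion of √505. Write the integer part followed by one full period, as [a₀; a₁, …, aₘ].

a₀ = ⌊√505⌋ = 22.
With m₀=0, d₀=1 and mₖ₊₁ = dₖaₖ − mₖ, dₖ₊₁ = (n − mₖ₊₁²)/dₖ, aₖ₊₁ = ⌊(a₀+mₖ₊₁)/dₖ₊₁⌋:
  k=1: m=22, d=21, a=2
  k=2: m=20, d=5, a=8
  k=3: m=20, d=21, a=2
  k=4: m=22, d=1, a=44
d=1 and a=2a₀=44 at k=4, so the next step gives (m, d) = (22, 21) again — its k=1 value — and the period has length 4.

[22; 2, 8, 2, 44]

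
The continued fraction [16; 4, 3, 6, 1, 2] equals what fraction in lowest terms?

4415/272

Using pₖ = aₖpₖ₋₁ + pₖ₋₂ and qₖ = aₖqₖ₋₁ + qₖ₋₂:
  k=0: a=16, p=16, q=1
  k=1: a=4, p=65, q=4
  k=2: a=3, p=211, q=13
  k=3: a=6, p=1331, q=82
  k=4: a=1, p=1542, q=95
  k=5: a=2, p=4415, q=272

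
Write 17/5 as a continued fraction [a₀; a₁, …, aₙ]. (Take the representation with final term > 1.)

[3; 2, 2]

17 = 3*5 + 2
5 = 2*2 + 1
2 = 2*1 + 0  (stop)
So 17/5 = [3; 2, 2].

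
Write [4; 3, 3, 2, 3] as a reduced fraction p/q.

Fold from the inside: start with 3/1.
  2 + 1/3 = 7/3
  3 + 3/7 = 24/7
  3 + 7/24 = 79/24
  4 + 24/79 = 340/79

340/79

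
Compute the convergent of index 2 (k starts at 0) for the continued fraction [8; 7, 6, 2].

350/43

Using pₖ = aₖpₖ₋₁ + pₖ₋₂, qₖ = aₖqₖ₋₁ + qₖ₋₂ (with p₋₁=1, p₋₂=0, q₋₁=0, q₋₂=1):
  k=0: a=8, p=8, q=1
  k=1: a=7, p=57, q=7
  k=2: a=6, p=350, q=43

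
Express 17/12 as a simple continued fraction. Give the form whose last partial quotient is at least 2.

[1; 2, 2, 2]

17 = 1·12 + 5
12 = 2·5 + 2
5 = 2·2 + 1
2 = 2·1 + 0  (stop)
So 17/12 = [1; 2, 2, 2].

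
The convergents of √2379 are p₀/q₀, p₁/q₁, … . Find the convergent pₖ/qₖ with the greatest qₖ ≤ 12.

√2379 = [48; 1, 3, 2, 3, 1, 96, …] (period length 6).
Convergents:
  p_0/q_0 = 48/1
  p_1/q_1 = 49/1
  p_2/q_2 = 195/4
  p_3/q_3 = 439/9
  p_4/q_4 = 1512/31
q_3 = 9 ≤ 12 < 31 = q_4, so the answer is 439/9.

439/9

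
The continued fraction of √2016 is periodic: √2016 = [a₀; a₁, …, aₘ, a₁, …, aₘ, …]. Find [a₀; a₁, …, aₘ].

[44; 1, 8, 1, 88]

a₀ = ⌊√2016⌋ = 44.
With m₀=0, d₀=1 and mₖ₊₁ = dₖaₖ − mₖ, dₖ₊₁ = (n − mₖ₊₁²)/dₖ, aₖ₊₁ = ⌊(a₀+mₖ₊₁)/dₖ₊₁⌋:
  k=1: m=44, d=80, a=1
  k=2: m=36, d=9, a=8
  k=3: m=36, d=80, a=1
  k=4: m=44, d=1, a=88
d=1 and a=2a₀=88 at k=4, so the next step gives (m, d) = (44, 80) again — its k=1 value — and the period has length 4.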